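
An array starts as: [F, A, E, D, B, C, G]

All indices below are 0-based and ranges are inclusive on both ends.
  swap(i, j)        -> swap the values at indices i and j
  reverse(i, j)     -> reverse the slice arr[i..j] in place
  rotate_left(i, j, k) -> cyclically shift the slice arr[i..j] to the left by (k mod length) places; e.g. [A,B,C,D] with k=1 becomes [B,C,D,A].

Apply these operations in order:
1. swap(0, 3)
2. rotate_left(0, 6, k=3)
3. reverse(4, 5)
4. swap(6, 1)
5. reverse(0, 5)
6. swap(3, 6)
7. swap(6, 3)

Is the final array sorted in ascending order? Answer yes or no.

Answer: no

Derivation:
After 1 (swap(0, 3)): [D, A, E, F, B, C, G]
After 2 (rotate_left(0, 6, k=3)): [F, B, C, G, D, A, E]
After 3 (reverse(4, 5)): [F, B, C, G, A, D, E]
After 4 (swap(6, 1)): [F, E, C, G, A, D, B]
After 5 (reverse(0, 5)): [D, A, G, C, E, F, B]
After 6 (swap(3, 6)): [D, A, G, B, E, F, C]
After 7 (swap(6, 3)): [D, A, G, C, E, F, B]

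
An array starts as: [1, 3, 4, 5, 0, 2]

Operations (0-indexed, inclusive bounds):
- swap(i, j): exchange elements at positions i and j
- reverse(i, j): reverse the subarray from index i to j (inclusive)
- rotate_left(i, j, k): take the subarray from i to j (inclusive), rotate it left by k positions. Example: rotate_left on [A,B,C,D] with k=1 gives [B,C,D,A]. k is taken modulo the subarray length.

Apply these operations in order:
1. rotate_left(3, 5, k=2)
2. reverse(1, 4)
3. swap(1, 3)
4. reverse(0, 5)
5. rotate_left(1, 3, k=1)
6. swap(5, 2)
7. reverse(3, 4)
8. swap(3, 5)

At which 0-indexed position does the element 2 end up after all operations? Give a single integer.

Answer: 3

Derivation:
After 1 (rotate_left(3, 5, k=2)): [1, 3, 4, 2, 5, 0]
After 2 (reverse(1, 4)): [1, 5, 2, 4, 3, 0]
After 3 (swap(1, 3)): [1, 4, 2, 5, 3, 0]
After 4 (reverse(0, 5)): [0, 3, 5, 2, 4, 1]
After 5 (rotate_left(1, 3, k=1)): [0, 5, 2, 3, 4, 1]
After 6 (swap(5, 2)): [0, 5, 1, 3, 4, 2]
After 7 (reverse(3, 4)): [0, 5, 1, 4, 3, 2]
After 8 (swap(3, 5)): [0, 5, 1, 2, 3, 4]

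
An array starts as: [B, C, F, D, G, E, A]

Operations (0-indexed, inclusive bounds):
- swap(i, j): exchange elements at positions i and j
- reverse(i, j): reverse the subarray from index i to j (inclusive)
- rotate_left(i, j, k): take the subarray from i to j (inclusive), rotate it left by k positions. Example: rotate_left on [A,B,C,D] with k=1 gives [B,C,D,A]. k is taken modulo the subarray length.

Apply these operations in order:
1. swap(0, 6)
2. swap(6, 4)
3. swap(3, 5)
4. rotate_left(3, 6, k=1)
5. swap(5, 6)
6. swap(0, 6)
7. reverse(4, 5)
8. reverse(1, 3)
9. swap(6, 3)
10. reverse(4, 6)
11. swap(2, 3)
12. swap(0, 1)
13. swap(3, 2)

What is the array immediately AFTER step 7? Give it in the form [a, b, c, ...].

After 1 (swap(0, 6)): [A, C, F, D, G, E, B]
After 2 (swap(6, 4)): [A, C, F, D, B, E, G]
After 3 (swap(3, 5)): [A, C, F, E, B, D, G]
After 4 (rotate_left(3, 6, k=1)): [A, C, F, B, D, G, E]
After 5 (swap(5, 6)): [A, C, F, B, D, E, G]
After 6 (swap(0, 6)): [G, C, F, B, D, E, A]
After 7 (reverse(4, 5)): [G, C, F, B, E, D, A]

Answer: [G, C, F, B, E, D, A]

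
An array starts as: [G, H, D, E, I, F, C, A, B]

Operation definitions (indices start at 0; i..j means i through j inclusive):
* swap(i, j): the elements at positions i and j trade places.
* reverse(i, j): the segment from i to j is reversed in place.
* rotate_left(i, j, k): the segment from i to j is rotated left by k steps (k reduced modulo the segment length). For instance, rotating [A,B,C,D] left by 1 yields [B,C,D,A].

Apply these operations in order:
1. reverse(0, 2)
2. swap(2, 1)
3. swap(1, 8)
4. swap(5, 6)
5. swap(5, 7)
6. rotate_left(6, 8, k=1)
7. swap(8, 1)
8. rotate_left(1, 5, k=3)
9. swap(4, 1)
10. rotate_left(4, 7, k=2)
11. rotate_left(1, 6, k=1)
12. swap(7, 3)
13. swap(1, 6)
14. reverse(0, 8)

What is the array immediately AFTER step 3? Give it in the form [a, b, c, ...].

Answer: [D, B, H, E, I, F, C, A, G]

Derivation:
After 1 (reverse(0, 2)): [D, H, G, E, I, F, C, A, B]
After 2 (swap(2, 1)): [D, G, H, E, I, F, C, A, B]
After 3 (swap(1, 8)): [D, B, H, E, I, F, C, A, G]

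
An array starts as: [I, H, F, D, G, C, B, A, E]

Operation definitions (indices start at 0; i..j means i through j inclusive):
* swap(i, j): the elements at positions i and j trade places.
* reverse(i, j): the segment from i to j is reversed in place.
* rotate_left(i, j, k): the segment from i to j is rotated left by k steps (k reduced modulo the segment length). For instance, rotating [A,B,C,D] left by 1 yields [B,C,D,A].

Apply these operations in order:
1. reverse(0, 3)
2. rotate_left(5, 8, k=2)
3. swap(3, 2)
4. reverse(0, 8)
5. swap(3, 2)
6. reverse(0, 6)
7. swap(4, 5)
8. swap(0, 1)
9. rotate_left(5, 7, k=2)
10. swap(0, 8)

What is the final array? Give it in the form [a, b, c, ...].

After 1 (reverse(0, 3)): [D, F, H, I, G, C, B, A, E]
After 2 (rotate_left(5, 8, k=2)): [D, F, H, I, G, A, E, C, B]
After 3 (swap(3, 2)): [D, F, I, H, G, A, E, C, B]
After 4 (reverse(0, 8)): [B, C, E, A, G, H, I, F, D]
After 5 (swap(3, 2)): [B, C, A, E, G, H, I, F, D]
After 6 (reverse(0, 6)): [I, H, G, E, A, C, B, F, D]
After 7 (swap(4, 5)): [I, H, G, E, C, A, B, F, D]
After 8 (swap(0, 1)): [H, I, G, E, C, A, B, F, D]
After 9 (rotate_left(5, 7, k=2)): [H, I, G, E, C, F, A, B, D]
After 10 (swap(0, 8)): [D, I, G, E, C, F, A, B, H]

Answer: [D, I, G, E, C, F, A, B, H]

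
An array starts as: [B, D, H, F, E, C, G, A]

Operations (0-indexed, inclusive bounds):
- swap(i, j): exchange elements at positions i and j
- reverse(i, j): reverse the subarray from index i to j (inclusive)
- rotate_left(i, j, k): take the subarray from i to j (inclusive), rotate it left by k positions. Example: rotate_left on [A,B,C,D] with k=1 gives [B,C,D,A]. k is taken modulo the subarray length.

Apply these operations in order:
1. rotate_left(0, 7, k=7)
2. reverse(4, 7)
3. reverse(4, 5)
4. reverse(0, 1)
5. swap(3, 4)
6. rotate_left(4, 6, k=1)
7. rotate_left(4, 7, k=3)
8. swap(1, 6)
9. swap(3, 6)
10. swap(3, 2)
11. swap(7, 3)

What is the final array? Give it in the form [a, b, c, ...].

After 1 (rotate_left(0, 7, k=7)): [A, B, D, H, F, E, C, G]
After 2 (reverse(4, 7)): [A, B, D, H, G, C, E, F]
After 3 (reverse(4, 5)): [A, B, D, H, C, G, E, F]
After 4 (reverse(0, 1)): [B, A, D, H, C, G, E, F]
After 5 (swap(3, 4)): [B, A, D, C, H, G, E, F]
After 6 (rotate_left(4, 6, k=1)): [B, A, D, C, G, E, H, F]
After 7 (rotate_left(4, 7, k=3)): [B, A, D, C, F, G, E, H]
After 8 (swap(1, 6)): [B, E, D, C, F, G, A, H]
After 9 (swap(3, 6)): [B, E, D, A, F, G, C, H]
After 10 (swap(3, 2)): [B, E, A, D, F, G, C, H]
After 11 (swap(7, 3)): [B, E, A, H, F, G, C, D]

Answer: [B, E, A, H, F, G, C, D]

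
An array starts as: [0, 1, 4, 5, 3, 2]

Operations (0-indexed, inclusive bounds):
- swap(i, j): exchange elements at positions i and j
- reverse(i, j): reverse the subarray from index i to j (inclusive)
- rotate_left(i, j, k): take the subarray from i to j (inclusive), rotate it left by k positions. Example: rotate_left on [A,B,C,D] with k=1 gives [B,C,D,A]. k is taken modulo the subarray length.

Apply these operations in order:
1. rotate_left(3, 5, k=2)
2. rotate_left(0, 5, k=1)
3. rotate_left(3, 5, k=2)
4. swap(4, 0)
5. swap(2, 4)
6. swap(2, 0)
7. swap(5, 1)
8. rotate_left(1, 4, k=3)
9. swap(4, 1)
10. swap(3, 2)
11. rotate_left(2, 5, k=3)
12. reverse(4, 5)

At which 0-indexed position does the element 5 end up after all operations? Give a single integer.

After 1 (rotate_left(3, 5, k=2)): [0, 1, 4, 2, 5, 3]
After 2 (rotate_left(0, 5, k=1)): [1, 4, 2, 5, 3, 0]
After 3 (rotate_left(3, 5, k=2)): [1, 4, 2, 0, 5, 3]
After 4 (swap(4, 0)): [5, 4, 2, 0, 1, 3]
After 5 (swap(2, 4)): [5, 4, 1, 0, 2, 3]
After 6 (swap(2, 0)): [1, 4, 5, 0, 2, 3]
After 7 (swap(5, 1)): [1, 3, 5, 0, 2, 4]
After 8 (rotate_left(1, 4, k=3)): [1, 2, 3, 5, 0, 4]
After 9 (swap(4, 1)): [1, 0, 3, 5, 2, 4]
After 10 (swap(3, 2)): [1, 0, 5, 3, 2, 4]
After 11 (rotate_left(2, 5, k=3)): [1, 0, 4, 5, 3, 2]
After 12 (reverse(4, 5)): [1, 0, 4, 5, 2, 3]

Answer: 3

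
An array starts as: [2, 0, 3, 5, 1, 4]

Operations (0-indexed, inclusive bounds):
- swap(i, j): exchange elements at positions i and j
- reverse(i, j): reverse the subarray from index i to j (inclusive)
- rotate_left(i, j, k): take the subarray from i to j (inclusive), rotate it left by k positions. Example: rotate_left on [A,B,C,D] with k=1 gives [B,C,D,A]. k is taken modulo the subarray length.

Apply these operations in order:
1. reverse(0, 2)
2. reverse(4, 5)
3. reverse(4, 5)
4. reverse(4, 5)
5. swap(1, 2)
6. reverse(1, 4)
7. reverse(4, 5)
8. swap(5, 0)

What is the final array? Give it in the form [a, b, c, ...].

After 1 (reverse(0, 2)): [3, 0, 2, 5, 1, 4]
After 2 (reverse(4, 5)): [3, 0, 2, 5, 4, 1]
After 3 (reverse(4, 5)): [3, 0, 2, 5, 1, 4]
After 4 (reverse(4, 5)): [3, 0, 2, 5, 4, 1]
After 5 (swap(1, 2)): [3, 2, 0, 5, 4, 1]
After 6 (reverse(1, 4)): [3, 4, 5, 0, 2, 1]
After 7 (reverse(4, 5)): [3, 4, 5, 0, 1, 2]
After 8 (swap(5, 0)): [2, 4, 5, 0, 1, 3]

Answer: [2, 4, 5, 0, 1, 3]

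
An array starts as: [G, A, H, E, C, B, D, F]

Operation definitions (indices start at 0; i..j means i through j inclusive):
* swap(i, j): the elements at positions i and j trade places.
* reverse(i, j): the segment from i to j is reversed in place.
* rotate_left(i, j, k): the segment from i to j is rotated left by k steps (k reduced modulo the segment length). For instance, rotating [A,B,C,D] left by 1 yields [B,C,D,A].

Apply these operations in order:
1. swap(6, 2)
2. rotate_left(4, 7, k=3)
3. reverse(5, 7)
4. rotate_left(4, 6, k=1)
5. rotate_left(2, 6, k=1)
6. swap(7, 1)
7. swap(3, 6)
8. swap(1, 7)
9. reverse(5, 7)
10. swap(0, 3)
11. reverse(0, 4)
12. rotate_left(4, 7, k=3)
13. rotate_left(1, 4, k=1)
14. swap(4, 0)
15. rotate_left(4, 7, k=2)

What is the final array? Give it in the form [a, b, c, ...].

After 1 (swap(6, 2)): [G, A, D, E, C, B, H, F]
After 2 (rotate_left(4, 7, k=3)): [G, A, D, E, F, C, B, H]
After 3 (reverse(5, 7)): [G, A, D, E, F, H, B, C]
After 4 (rotate_left(4, 6, k=1)): [G, A, D, E, H, B, F, C]
After 5 (rotate_left(2, 6, k=1)): [G, A, E, H, B, F, D, C]
After 6 (swap(7, 1)): [G, C, E, H, B, F, D, A]
After 7 (swap(3, 6)): [G, C, E, D, B, F, H, A]
After 8 (swap(1, 7)): [G, A, E, D, B, F, H, C]
After 9 (reverse(5, 7)): [G, A, E, D, B, C, H, F]
After 10 (swap(0, 3)): [D, A, E, G, B, C, H, F]
After 11 (reverse(0, 4)): [B, G, E, A, D, C, H, F]
After 12 (rotate_left(4, 7, k=3)): [B, G, E, A, F, D, C, H]
After 13 (rotate_left(1, 4, k=1)): [B, E, A, F, G, D, C, H]
After 14 (swap(4, 0)): [G, E, A, F, B, D, C, H]
After 15 (rotate_left(4, 7, k=2)): [G, E, A, F, C, H, B, D]

Answer: [G, E, A, F, C, H, B, D]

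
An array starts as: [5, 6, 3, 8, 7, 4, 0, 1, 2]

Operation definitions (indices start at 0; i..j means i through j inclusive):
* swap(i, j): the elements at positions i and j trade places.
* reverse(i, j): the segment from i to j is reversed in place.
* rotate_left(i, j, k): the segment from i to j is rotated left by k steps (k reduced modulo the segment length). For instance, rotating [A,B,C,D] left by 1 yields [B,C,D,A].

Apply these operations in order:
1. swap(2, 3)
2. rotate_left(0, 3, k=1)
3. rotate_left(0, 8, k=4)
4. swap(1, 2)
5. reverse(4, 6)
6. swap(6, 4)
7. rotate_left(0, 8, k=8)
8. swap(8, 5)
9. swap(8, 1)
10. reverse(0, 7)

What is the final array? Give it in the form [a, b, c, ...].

After 1 (swap(2, 3)): [5, 6, 8, 3, 7, 4, 0, 1, 2]
After 2 (rotate_left(0, 3, k=1)): [6, 8, 3, 5, 7, 4, 0, 1, 2]
After 3 (rotate_left(0, 8, k=4)): [7, 4, 0, 1, 2, 6, 8, 3, 5]
After 4 (swap(1, 2)): [7, 0, 4, 1, 2, 6, 8, 3, 5]
After 5 (reverse(4, 6)): [7, 0, 4, 1, 8, 6, 2, 3, 5]
After 6 (swap(6, 4)): [7, 0, 4, 1, 2, 6, 8, 3, 5]
After 7 (rotate_left(0, 8, k=8)): [5, 7, 0, 4, 1, 2, 6, 8, 3]
After 8 (swap(8, 5)): [5, 7, 0, 4, 1, 3, 6, 8, 2]
After 9 (swap(8, 1)): [5, 2, 0, 4, 1, 3, 6, 8, 7]
After 10 (reverse(0, 7)): [8, 6, 3, 1, 4, 0, 2, 5, 7]

Answer: [8, 6, 3, 1, 4, 0, 2, 5, 7]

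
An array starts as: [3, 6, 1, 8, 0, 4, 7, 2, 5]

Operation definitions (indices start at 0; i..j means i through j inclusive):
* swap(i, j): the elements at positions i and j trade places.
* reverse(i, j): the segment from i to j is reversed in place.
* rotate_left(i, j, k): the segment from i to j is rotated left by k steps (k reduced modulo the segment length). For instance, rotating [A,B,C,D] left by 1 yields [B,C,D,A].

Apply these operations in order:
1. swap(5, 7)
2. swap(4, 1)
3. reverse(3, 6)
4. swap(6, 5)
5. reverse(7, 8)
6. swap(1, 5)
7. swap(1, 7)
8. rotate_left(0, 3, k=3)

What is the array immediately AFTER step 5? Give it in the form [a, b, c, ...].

After 1 (swap(5, 7)): [3, 6, 1, 8, 0, 2, 7, 4, 5]
After 2 (swap(4, 1)): [3, 0, 1, 8, 6, 2, 7, 4, 5]
After 3 (reverse(3, 6)): [3, 0, 1, 7, 2, 6, 8, 4, 5]
After 4 (swap(6, 5)): [3, 0, 1, 7, 2, 8, 6, 4, 5]
After 5 (reverse(7, 8)): [3, 0, 1, 7, 2, 8, 6, 5, 4]

Answer: [3, 0, 1, 7, 2, 8, 6, 5, 4]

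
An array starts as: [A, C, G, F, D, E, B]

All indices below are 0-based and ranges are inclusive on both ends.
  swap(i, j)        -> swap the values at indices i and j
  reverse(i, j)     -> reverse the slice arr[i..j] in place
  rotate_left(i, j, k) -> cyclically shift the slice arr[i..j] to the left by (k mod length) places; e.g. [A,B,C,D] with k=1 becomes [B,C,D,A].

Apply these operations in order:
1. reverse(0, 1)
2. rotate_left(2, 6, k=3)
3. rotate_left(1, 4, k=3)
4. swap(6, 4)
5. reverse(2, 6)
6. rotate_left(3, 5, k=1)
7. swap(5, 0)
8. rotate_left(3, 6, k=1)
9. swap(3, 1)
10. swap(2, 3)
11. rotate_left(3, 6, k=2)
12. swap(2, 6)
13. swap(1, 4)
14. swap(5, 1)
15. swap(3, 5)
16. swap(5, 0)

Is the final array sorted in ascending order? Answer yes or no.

After 1 (reverse(0, 1)): [C, A, G, F, D, E, B]
After 2 (rotate_left(2, 6, k=3)): [C, A, E, B, G, F, D]
After 3 (rotate_left(1, 4, k=3)): [C, G, A, E, B, F, D]
After 4 (swap(6, 4)): [C, G, A, E, D, F, B]
After 5 (reverse(2, 6)): [C, G, B, F, D, E, A]
After 6 (rotate_left(3, 5, k=1)): [C, G, B, D, E, F, A]
After 7 (swap(5, 0)): [F, G, B, D, E, C, A]
After 8 (rotate_left(3, 6, k=1)): [F, G, B, E, C, A, D]
After 9 (swap(3, 1)): [F, E, B, G, C, A, D]
After 10 (swap(2, 3)): [F, E, G, B, C, A, D]
After 11 (rotate_left(3, 6, k=2)): [F, E, G, A, D, B, C]
After 12 (swap(2, 6)): [F, E, C, A, D, B, G]
After 13 (swap(1, 4)): [F, D, C, A, E, B, G]
After 14 (swap(5, 1)): [F, B, C, A, E, D, G]
After 15 (swap(3, 5)): [F, B, C, D, E, A, G]
After 16 (swap(5, 0)): [A, B, C, D, E, F, G]

Answer: yes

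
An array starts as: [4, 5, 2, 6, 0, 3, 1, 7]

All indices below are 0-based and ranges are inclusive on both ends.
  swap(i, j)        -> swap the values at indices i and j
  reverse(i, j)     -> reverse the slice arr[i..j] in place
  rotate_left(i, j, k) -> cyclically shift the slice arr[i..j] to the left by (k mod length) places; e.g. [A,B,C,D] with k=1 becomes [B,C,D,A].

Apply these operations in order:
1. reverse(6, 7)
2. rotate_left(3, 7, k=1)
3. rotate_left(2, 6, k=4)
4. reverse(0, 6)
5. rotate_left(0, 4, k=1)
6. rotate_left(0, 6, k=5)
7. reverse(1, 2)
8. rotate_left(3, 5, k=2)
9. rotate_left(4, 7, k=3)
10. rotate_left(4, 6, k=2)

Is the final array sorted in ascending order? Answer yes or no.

After 1 (reverse(6, 7)): [4, 5, 2, 6, 0, 3, 7, 1]
After 2 (rotate_left(3, 7, k=1)): [4, 5, 2, 0, 3, 7, 1, 6]
After 3 (rotate_left(2, 6, k=4)): [4, 5, 1, 2, 0, 3, 7, 6]
After 4 (reverse(0, 6)): [7, 3, 0, 2, 1, 5, 4, 6]
After 5 (rotate_left(0, 4, k=1)): [3, 0, 2, 1, 7, 5, 4, 6]
After 6 (rotate_left(0, 6, k=5)): [5, 4, 3, 0, 2, 1, 7, 6]
After 7 (reverse(1, 2)): [5, 3, 4, 0, 2, 1, 7, 6]
After 8 (rotate_left(3, 5, k=2)): [5, 3, 4, 1, 0, 2, 7, 6]
After 9 (rotate_left(4, 7, k=3)): [5, 3, 4, 1, 6, 0, 2, 7]
After 10 (rotate_left(4, 6, k=2)): [5, 3, 4, 1, 2, 6, 0, 7]

Answer: no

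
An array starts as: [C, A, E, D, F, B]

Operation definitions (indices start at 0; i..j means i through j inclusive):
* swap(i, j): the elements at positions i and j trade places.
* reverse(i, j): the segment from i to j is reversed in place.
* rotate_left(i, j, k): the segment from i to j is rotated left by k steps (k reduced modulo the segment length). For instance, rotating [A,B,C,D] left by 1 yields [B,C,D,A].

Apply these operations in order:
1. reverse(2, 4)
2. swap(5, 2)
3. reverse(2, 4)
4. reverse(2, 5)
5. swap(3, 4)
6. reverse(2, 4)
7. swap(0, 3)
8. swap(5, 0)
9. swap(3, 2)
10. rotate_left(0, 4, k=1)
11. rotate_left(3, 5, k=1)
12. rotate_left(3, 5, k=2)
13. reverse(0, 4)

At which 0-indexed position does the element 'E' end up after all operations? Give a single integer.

After 1 (reverse(2, 4)): [C, A, F, D, E, B]
After 2 (swap(5, 2)): [C, A, B, D, E, F]
After 3 (reverse(2, 4)): [C, A, E, D, B, F]
After 4 (reverse(2, 5)): [C, A, F, B, D, E]
After 5 (swap(3, 4)): [C, A, F, D, B, E]
After 6 (reverse(2, 4)): [C, A, B, D, F, E]
After 7 (swap(0, 3)): [D, A, B, C, F, E]
After 8 (swap(5, 0)): [E, A, B, C, F, D]
After 9 (swap(3, 2)): [E, A, C, B, F, D]
After 10 (rotate_left(0, 4, k=1)): [A, C, B, F, E, D]
After 11 (rotate_left(3, 5, k=1)): [A, C, B, E, D, F]
After 12 (rotate_left(3, 5, k=2)): [A, C, B, F, E, D]
After 13 (reverse(0, 4)): [E, F, B, C, A, D]

Answer: 0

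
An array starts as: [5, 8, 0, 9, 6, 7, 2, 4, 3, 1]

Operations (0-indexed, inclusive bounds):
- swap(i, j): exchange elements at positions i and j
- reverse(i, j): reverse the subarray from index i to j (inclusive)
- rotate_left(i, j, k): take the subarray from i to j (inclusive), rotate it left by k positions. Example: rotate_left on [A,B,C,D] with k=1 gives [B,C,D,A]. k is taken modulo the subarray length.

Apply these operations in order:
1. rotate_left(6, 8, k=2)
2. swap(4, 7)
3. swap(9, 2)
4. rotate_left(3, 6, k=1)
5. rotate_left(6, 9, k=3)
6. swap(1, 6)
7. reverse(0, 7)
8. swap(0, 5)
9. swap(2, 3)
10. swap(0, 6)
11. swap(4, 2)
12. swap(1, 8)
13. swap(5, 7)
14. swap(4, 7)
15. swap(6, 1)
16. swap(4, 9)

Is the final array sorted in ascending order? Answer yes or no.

After 1 (rotate_left(6, 8, k=2)): [5, 8, 0, 9, 6, 7, 3, 2, 4, 1]
After 2 (swap(4, 7)): [5, 8, 0, 9, 2, 7, 3, 6, 4, 1]
After 3 (swap(9, 2)): [5, 8, 1, 9, 2, 7, 3, 6, 4, 0]
After 4 (rotate_left(3, 6, k=1)): [5, 8, 1, 2, 7, 3, 9, 6, 4, 0]
After 5 (rotate_left(6, 9, k=3)): [5, 8, 1, 2, 7, 3, 0, 9, 6, 4]
After 6 (swap(1, 6)): [5, 0, 1, 2, 7, 3, 8, 9, 6, 4]
After 7 (reverse(0, 7)): [9, 8, 3, 7, 2, 1, 0, 5, 6, 4]
After 8 (swap(0, 5)): [1, 8, 3, 7, 2, 9, 0, 5, 6, 4]
After 9 (swap(2, 3)): [1, 8, 7, 3, 2, 9, 0, 5, 6, 4]
After 10 (swap(0, 6)): [0, 8, 7, 3, 2, 9, 1, 5, 6, 4]
After 11 (swap(4, 2)): [0, 8, 2, 3, 7, 9, 1, 5, 6, 4]
After 12 (swap(1, 8)): [0, 6, 2, 3, 7, 9, 1, 5, 8, 4]
After 13 (swap(5, 7)): [0, 6, 2, 3, 7, 5, 1, 9, 8, 4]
After 14 (swap(4, 7)): [0, 6, 2, 3, 9, 5, 1, 7, 8, 4]
After 15 (swap(6, 1)): [0, 1, 2, 3, 9, 5, 6, 7, 8, 4]
After 16 (swap(4, 9)): [0, 1, 2, 3, 4, 5, 6, 7, 8, 9]

Answer: yes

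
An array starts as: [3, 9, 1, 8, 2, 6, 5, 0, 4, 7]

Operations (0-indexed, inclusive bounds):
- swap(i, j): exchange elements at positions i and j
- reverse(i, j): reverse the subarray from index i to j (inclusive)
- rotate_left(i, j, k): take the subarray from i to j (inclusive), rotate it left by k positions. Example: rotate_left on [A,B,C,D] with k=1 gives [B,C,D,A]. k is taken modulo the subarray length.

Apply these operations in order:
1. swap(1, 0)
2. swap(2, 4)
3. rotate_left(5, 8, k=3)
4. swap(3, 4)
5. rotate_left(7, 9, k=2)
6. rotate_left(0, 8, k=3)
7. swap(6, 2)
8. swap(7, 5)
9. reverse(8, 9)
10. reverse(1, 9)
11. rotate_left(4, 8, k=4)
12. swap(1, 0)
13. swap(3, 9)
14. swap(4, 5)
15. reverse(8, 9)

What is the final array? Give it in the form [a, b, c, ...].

Answer: [2, 1, 0, 8, 4, 9, 3, 7, 5, 6]

Derivation:
After 1 (swap(1, 0)): [9, 3, 1, 8, 2, 6, 5, 0, 4, 7]
After 2 (swap(2, 4)): [9, 3, 2, 8, 1, 6, 5, 0, 4, 7]
After 3 (rotate_left(5, 8, k=3)): [9, 3, 2, 8, 1, 4, 6, 5, 0, 7]
After 4 (swap(3, 4)): [9, 3, 2, 1, 8, 4, 6, 5, 0, 7]
After 5 (rotate_left(7, 9, k=2)): [9, 3, 2, 1, 8, 4, 6, 7, 5, 0]
After 6 (rotate_left(0, 8, k=3)): [1, 8, 4, 6, 7, 5, 9, 3, 2, 0]
After 7 (swap(6, 2)): [1, 8, 9, 6, 7, 5, 4, 3, 2, 0]
After 8 (swap(7, 5)): [1, 8, 9, 6, 7, 3, 4, 5, 2, 0]
After 9 (reverse(8, 9)): [1, 8, 9, 6, 7, 3, 4, 5, 0, 2]
After 10 (reverse(1, 9)): [1, 2, 0, 5, 4, 3, 7, 6, 9, 8]
After 11 (rotate_left(4, 8, k=4)): [1, 2, 0, 5, 9, 4, 3, 7, 6, 8]
After 12 (swap(1, 0)): [2, 1, 0, 5, 9, 4, 3, 7, 6, 8]
After 13 (swap(3, 9)): [2, 1, 0, 8, 9, 4, 3, 7, 6, 5]
After 14 (swap(4, 5)): [2, 1, 0, 8, 4, 9, 3, 7, 6, 5]
After 15 (reverse(8, 9)): [2, 1, 0, 8, 4, 9, 3, 7, 5, 6]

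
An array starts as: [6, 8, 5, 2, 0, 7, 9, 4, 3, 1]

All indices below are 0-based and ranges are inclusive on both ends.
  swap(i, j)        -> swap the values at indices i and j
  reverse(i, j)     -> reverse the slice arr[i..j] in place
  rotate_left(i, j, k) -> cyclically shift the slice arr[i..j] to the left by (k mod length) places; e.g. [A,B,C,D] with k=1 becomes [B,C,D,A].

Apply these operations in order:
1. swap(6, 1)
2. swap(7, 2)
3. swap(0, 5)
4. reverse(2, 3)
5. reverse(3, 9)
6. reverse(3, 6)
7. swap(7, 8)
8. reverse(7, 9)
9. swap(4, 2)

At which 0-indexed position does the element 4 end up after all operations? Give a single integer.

After 1 (swap(6, 1)): [6, 9, 5, 2, 0, 7, 8, 4, 3, 1]
After 2 (swap(7, 2)): [6, 9, 4, 2, 0, 7, 8, 5, 3, 1]
After 3 (swap(0, 5)): [7, 9, 4, 2, 0, 6, 8, 5, 3, 1]
After 4 (reverse(2, 3)): [7, 9, 2, 4, 0, 6, 8, 5, 3, 1]
After 5 (reverse(3, 9)): [7, 9, 2, 1, 3, 5, 8, 6, 0, 4]
After 6 (reverse(3, 6)): [7, 9, 2, 8, 5, 3, 1, 6, 0, 4]
After 7 (swap(7, 8)): [7, 9, 2, 8, 5, 3, 1, 0, 6, 4]
After 8 (reverse(7, 9)): [7, 9, 2, 8, 5, 3, 1, 4, 6, 0]
After 9 (swap(4, 2)): [7, 9, 5, 8, 2, 3, 1, 4, 6, 0]

Answer: 7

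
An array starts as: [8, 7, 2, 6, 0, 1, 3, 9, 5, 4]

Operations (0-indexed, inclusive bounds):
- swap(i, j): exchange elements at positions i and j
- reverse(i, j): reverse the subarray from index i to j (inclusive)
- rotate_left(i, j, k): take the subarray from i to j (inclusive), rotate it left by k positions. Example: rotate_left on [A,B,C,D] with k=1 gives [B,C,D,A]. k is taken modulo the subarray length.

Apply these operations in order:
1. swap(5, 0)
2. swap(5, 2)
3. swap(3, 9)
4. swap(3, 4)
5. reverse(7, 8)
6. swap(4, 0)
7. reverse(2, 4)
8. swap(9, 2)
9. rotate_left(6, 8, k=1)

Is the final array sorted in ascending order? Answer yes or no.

Answer: no

Derivation:
After 1 (swap(5, 0)): [1, 7, 2, 6, 0, 8, 3, 9, 5, 4]
After 2 (swap(5, 2)): [1, 7, 8, 6, 0, 2, 3, 9, 5, 4]
After 3 (swap(3, 9)): [1, 7, 8, 4, 0, 2, 3, 9, 5, 6]
After 4 (swap(3, 4)): [1, 7, 8, 0, 4, 2, 3, 9, 5, 6]
After 5 (reverse(7, 8)): [1, 7, 8, 0, 4, 2, 3, 5, 9, 6]
After 6 (swap(4, 0)): [4, 7, 8, 0, 1, 2, 3, 5, 9, 6]
After 7 (reverse(2, 4)): [4, 7, 1, 0, 8, 2, 3, 5, 9, 6]
After 8 (swap(9, 2)): [4, 7, 6, 0, 8, 2, 3, 5, 9, 1]
After 9 (rotate_left(6, 8, k=1)): [4, 7, 6, 0, 8, 2, 5, 9, 3, 1]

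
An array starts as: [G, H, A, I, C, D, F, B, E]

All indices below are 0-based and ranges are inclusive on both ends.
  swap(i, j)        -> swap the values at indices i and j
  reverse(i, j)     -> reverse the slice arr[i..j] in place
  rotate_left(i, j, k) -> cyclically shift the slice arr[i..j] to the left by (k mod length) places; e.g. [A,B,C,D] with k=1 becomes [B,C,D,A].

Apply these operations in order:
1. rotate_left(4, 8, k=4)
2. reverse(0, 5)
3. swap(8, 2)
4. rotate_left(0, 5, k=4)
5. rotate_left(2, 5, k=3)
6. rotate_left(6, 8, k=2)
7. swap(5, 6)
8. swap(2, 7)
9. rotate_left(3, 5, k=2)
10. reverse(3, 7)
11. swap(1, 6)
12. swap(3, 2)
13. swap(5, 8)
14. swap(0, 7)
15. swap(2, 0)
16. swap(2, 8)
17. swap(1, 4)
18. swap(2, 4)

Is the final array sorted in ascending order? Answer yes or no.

After 1 (rotate_left(4, 8, k=4)): [G, H, A, I, E, C, D, F, B]
After 2 (reverse(0, 5)): [C, E, I, A, H, G, D, F, B]
After 3 (swap(8, 2)): [C, E, B, A, H, G, D, F, I]
After 4 (rotate_left(0, 5, k=4)): [H, G, C, E, B, A, D, F, I]
After 5 (rotate_left(2, 5, k=3)): [H, G, A, C, E, B, D, F, I]
After 6 (rotate_left(6, 8, k=2)): [H, G, A, C, E, B, I, D, F]
After 7 (swap(5, 6)): [H, G, A, C, E, I, B, D, F]
After 8 (swap(2, 7)): [H, G, D, C, E, I, B, A, F]
After 9 (rotate_left(3, 5, k=2)): [H, G, D, I, C, E, B, A, F]
After 10 (reverse(3, 7)): [H, G, D, A, B, E, C, I, F]
After 11 (swap(1, 6)): [H, C, D, A, B, E, G, I, F]
After 12 (swap(3, 2)): [H, C, A, D, B, E, G, I, F]
After 13 (swap(5, 8)): [H, C, A, D, B, F, G, I, E]
After 14 (swap(0, 7)): [I, C, A, D, B, F, G, H, E]
After 15 (swap(2, 0)): [A, C, I, D, B, F, G, H, E]
After 16 (swap(2, 8)): [A, C, E, D, B, F, G, H, I]
After 17 (swap(1, 4)): [A, B, E, D, C, F, G, H, I]
After 18 (swap(2, 4)): [A, B, C, D, E, F, G, H, I]

Answer: yes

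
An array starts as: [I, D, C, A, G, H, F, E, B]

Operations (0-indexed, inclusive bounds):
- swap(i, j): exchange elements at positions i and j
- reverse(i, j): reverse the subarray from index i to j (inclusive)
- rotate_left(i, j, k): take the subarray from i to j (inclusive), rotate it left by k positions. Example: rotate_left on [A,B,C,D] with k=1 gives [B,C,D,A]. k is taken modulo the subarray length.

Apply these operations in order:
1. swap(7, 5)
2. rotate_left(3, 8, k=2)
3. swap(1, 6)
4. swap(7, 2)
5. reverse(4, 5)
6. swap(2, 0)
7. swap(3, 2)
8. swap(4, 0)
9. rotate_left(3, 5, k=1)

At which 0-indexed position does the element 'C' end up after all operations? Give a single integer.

After 1 (swap(7, 5)): [I, D, C, A, G, E, F, H, B]
After 2 (rotate_left(3, 8, k=2)): [I, D, C, E, F, H, B, A, G]
After 3 (swap(1, 6)): [I, B, C, E, F, H, D, A, G]
After 4 (swap(7, 2)): [I, B, A, E, F, H, D, C, G]
After 5 (reverse(4, 5)): [I, B, A, E, H, F, D, C, G]
After 6 (swap(2, 0)): [A, B, I, E, H, F, D, C, G]
After 7 (swap(3, 2)): [A, B, E, I, H, F, D, C, G]
After 8 (swap(4, 0)): [H, B, E, I, A, F, D, C, G]
After 9 (rotate_left(3, 5, k=1)): [H, B, E, A, F, I, D, C, G]

Answer: 7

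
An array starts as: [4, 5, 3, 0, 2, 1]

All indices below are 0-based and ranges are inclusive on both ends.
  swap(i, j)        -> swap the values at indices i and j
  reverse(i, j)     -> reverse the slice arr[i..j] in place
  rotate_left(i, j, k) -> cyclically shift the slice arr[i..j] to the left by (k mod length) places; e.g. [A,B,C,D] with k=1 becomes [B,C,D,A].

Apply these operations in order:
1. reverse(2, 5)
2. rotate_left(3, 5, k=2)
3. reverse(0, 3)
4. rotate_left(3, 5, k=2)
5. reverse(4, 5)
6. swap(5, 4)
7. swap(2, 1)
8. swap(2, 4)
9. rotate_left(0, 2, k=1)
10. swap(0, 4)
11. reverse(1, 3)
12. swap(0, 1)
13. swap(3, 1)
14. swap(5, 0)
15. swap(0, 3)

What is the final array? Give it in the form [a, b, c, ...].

After 1 (reverse(2, 5)): [4, 5, 1, 2, 0, 3]
After 2 (rotate_left(3, 5, k=2)): [4, 5, 1, 3, 2, 0]
After 3 (reverse(0, 3)): [3, 1, 5, 4, 2, 0]
After 4 (rotate_left(3, 5, k=2)): [3, 1, 5, 0, 4, 2]
After 5 (reverse(4, 5)): [3, 1, 5, 0, 2, 4]
After 6 (swap(5, 4)): [3, 1, 5, 0, 4, 2]
After 7 (swap(2, 1)): [3, 5, 1, 0, 4, 2]
After 8 (swap(2, 4)): [3, 5, 4, 0, 1, 2]
After 9 (rotate_left(0, 2, k=1)): [5, 4, 3, 0, 1, 2]
After 10 (swap(0, 4)): [1, 4, 3, 0, 5, 2]
After 11 (reverse(1, 3)): [1, 0, 3, 4, 5, 2]
After 12 (swap(0, 1)): [0, 1, 3, 4, 5, 2]
After 13 (swap(3, 1)): [0, 4, 3, 1, 5, 2]
After 14 (swap(5, 0)): [2, 4, 3, 1, 5, 0]
After 15 (swap(0, 3)): [1, 4, 3, 2, 5, 0]

Answer: [1, 4, 3, 2, 5, 0]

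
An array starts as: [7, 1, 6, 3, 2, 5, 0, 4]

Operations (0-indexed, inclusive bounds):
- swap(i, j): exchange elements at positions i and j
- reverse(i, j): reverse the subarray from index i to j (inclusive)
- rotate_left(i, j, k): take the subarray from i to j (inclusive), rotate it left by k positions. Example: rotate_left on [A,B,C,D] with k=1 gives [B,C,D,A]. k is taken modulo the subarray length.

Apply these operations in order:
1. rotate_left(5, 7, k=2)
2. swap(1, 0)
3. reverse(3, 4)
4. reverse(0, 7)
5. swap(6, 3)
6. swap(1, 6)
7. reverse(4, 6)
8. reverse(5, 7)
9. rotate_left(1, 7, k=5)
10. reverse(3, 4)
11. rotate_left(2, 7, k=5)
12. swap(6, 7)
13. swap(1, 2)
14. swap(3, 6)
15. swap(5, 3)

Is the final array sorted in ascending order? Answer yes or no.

After 1 (rotate_left(5, 7, k=2)): [7, 1, 6, 3, 2, 4, 5, 0]
After 2 (swap(1, 0)): [1, 7, 6, 3, 2, 4, 5, 0]
After 3 (reverse(3, 4)): [1, 7, 6, 2, 3, 4, 5, 0]
After 4 (reverse(0, 7)): [0, 5, 4, 3, 2, 6, 7, 1]
After 5 (swap(6, 3)): [0, 5, 4, 7, 2, 6, 3, 1]
After 6 (swap(1, 6)): [0, 3, 4, 7, 2, 6, 5, 1]
After 7 (reverse(4, 6)): [0, 3, 4, 7, 5, 6, 2, 1]
After 8 (reverse(5, 7)): [0, 3, 4, 7, 5, 1, 2, 6]
After 9 (rotate_left(1, 7, k=5)): [0, 2, 6, 3, 4, 7, 5, 1]
After 10 (reverse(3, 4)): [0, 2, 6, 4, 3, 7, 5, 1]
After 11 (rotate_left(2, 7, k=5)): [0, 2, 1, 6, 4, 3, 7, 5]
After 12 (swap(6, 7)): [0, 2, 1, 6, 4, 3, 5, 7]
After 13 (swap(1, 2)): [0, 1, 2, 6, 4, 3, 5, 7]
After 14 (swap(3, 6)): [0, 1, 2, 5, 4, 3, 6, 7]
After 15 (swap(5, 3)): [0, 1, 2, 3, 4, 5, 6, 7]

Answer: yes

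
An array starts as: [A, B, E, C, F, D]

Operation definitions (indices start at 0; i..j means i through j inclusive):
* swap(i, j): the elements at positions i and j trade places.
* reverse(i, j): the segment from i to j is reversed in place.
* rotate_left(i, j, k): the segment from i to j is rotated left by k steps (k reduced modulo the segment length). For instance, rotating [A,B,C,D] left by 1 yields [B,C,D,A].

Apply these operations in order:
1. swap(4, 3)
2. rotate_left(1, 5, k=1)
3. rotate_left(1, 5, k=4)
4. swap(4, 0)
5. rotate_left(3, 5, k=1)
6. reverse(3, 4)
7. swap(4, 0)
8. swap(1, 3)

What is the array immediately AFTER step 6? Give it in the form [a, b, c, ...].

Answer: [C, B, E, D, A, F]

Derivation:
After 1 (swap(4, 3)): [A, B, E, F, C, D]
After 2 (rotate_left(1, 5, k=1)): [A, E, F, C, D, B]
After 3 (rotate_left(1, 5, k=4)): [A, B, E, F, C, D]
After 4 (swap(4, 0)): [C, B, E, F, A, D]
After 5 (rotate_left(3, 5, k=1)): [C, B, E, A, D, F]
After 6 (reverse(3, 4)): [C, B, E, D, A, F]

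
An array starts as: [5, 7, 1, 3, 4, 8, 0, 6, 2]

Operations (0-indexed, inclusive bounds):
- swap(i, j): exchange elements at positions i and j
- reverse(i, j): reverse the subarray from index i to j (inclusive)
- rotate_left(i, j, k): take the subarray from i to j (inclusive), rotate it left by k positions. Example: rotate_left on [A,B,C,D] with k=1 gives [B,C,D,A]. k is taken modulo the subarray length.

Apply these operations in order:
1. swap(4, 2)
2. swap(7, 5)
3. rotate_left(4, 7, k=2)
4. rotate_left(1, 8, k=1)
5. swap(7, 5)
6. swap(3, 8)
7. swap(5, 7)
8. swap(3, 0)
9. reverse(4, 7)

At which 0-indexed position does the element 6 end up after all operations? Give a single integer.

After 1 (swap(4, 2)): [5, 7, 4, 3, 1, 8, 0, 6, 2]
After 2 (swap(7, 5)): [5, 7, 4, 3, 1, 6, 0, 8, 2]
After 3 (rotate_left(4, 7, k=2)): [5, 7, 4, 3, 0, 8, 1, 6, 2]
After 4 (rotate_left(1, 8, k=1)): [5, 4, 3, 0, 8, 1, 6, 2, 7]
After 5 (swap(7, 5)): [5, 4, 3, 0, 8, 2, 6, 1, 7]
After 6 (swap(3, 8)): [5, 4, 3, 7, 8, 2, 6, 1, 0]
After 7 (swap(5, 7)): [5, 4, 3, 7, 8, 1, 6, 2, 0]
After 8 (swap(3, 0)): [7, 4, 3, 5, 8, 1, 6, 2, 0]
After 9 (reverse(4, 7)): [7, 4, 3, 5, 2, 6, 1, 8, 0]

Answer: 5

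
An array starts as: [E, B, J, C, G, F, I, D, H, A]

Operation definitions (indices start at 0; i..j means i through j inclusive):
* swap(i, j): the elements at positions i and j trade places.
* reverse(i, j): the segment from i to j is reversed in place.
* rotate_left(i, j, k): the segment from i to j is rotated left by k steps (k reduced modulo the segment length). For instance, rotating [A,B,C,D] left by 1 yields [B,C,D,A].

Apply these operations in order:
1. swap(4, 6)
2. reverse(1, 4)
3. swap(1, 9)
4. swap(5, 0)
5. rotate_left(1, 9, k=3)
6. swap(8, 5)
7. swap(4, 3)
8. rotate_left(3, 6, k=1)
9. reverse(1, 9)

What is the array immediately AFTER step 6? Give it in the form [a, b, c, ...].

Answer: [F, B, E, G, D, C, I, A, H, J]

Derivation:
After 1 (swap(4, 6)): [E, B, J, C, I, F, G, D, H, A]
After 2 (reverse(1, 4)): [E, I, C, J, B, F, G, D, H, A]
After 3 (swap(1, 9)): [E, A, C, J, B, F, G, D, H, I]
After 4 (swap(5, 0)): [F, A, C, J, B, E, G, D, H, I]
After 5 (rotate_left(1, 9, k=3)): [F, B, E, G, D, H, I, A, C, J]
After 6 (swap(8, 5)): [F, B, E, G, D, C, I, A, H, J]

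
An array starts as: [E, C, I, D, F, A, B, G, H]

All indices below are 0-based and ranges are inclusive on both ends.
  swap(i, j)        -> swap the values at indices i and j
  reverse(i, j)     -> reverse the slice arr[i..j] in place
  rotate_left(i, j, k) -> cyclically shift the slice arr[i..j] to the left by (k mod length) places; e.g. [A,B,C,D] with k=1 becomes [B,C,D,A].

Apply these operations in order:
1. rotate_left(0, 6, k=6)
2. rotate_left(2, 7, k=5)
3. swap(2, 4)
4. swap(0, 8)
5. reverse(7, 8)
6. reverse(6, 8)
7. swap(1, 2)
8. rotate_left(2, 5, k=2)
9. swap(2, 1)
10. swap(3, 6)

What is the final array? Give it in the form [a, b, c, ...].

Answer: [H, G, I, A, E, C, D, B, F]

Derivation:
After 1 (rotate_left(0, 6, k=6)): [B, E, C, I, D, F, A, G, H]
After 2 (rotate_left(2, 7, k=5)): [B, E, G, C, I, D, F, A, H]
After 3 (swap(2, 4)): [B, E, I, C, G, D, F, A, H]
After 4 (swap(0, 8)): [H, E, I, C, G, D, F, A, B]
After 5 (reverse(7, 8)): [H, E, I, C, G, D, F, B, A]
After 6 (reverse(6, 8)): [H, E, I, C, G, D, A, B, F]
After 7 (swap(1, 2)): [H, I, E, C, G, D, A, B, F]
After 8 (rotate_left(2, 5, k=2)): [H, I, G, D, E, C, A, B, F]
After 9 (swap(2, 1)): [H, G, I, D, E, C, A, B, F]
After 10 (swap(3, 6)): [H, G, I, A, E, C, D, B, F]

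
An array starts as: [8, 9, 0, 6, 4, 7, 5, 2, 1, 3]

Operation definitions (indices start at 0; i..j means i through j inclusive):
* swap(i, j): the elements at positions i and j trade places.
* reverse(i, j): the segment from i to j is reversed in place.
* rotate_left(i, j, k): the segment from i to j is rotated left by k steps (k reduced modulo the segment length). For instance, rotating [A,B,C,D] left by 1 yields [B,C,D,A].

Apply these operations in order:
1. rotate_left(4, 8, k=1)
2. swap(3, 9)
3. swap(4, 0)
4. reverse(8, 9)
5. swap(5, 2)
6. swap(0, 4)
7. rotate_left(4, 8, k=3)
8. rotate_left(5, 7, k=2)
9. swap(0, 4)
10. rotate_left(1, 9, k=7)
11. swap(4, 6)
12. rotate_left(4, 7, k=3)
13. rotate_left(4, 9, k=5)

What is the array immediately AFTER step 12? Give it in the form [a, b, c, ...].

After 1 (rotate_left(4, 8, k=1)): [8, 9, 0, 6, 7, 5, 2, 1, 4, 3]
After 2 (swap(3, 9)): [8, 9, 0, 3, 7, 5, 2, 1, 4, 6]
After 3 (swap(4, 0)): [7, 9, 0, 3, 8, 5, 2, 1, 4, 6]
After 4 (reverse(8, 9)): [7, 9, 0, 3, 8, 5, 2, 1, 6, 4]
After 5 (swap(5, 2)): [7, 9, 5, 3, 8, 0, 2, 1, 6, 4]
After 6 (swap(0, 4)): [8, 9, 5, 3, 7, 0, 2, 1, 6, 4]
After 7 (rotate_left(4, 8, k=3)): [8, 9, 5, 3, 1, 6, 7, 0, 2, 4]
After 8 (rotate_left(5, 7, k=2)): [8, 9, 5, 3, 1, 0, 6, 7, 2, 4]
After 9 (swap(0, 4)): [1, 9, 5, 3, 8, 0, 6, 7, 2, 4]
After 10 (rotate_left(1, 9, k=7)): [1, 2, 4, 9, 5, 3, 8, 0, 6, 7]
After 11 (swap(4, 6)): [1, 2, 4, 9, 8, 3, 5, 0, 6, 7]
After 12 (rotate_left(4, 7, k=3)): [1, 2, 4, 9, 0, 8, 3, 5, 6, 7]

Answer: [1, 2, 4, 9, 0, 8, 3, 5, 6, 7]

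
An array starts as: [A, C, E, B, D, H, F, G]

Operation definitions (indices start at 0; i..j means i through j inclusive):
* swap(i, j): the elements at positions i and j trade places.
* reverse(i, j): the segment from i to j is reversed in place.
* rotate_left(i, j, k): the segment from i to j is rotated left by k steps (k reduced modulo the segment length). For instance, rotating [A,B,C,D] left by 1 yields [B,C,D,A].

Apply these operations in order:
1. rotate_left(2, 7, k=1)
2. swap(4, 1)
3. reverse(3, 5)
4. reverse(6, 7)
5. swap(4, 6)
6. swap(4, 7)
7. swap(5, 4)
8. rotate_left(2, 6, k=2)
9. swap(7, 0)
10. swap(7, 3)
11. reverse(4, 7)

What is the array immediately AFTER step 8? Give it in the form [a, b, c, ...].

After 1 (rotate_left(2, 7, k=1)): [A, C, B, D, H, F, G, E]
After 2 (swap(4, 1)): [A, H, B, D, C, F, G, E]
After 3 (reverse(3, 5)): [A, H, B, F, C, D, G, E]
After 4 (reverse(6, 7)): [A, H, B, F, C, D, E, G]
After 5 (swap(4, 6)): [A, H, B, F, E, D, C, G]
After 6 (swap(4, 7)): [A, H, B, F, G, D, C, E]
After 7 (swap(5, 4)): [A, H, B, F, D, G, C, E]
After 8 (rotate_left(2, 6, k=2)): [A, H, D, G, C, B, F, E]

Answer: [A, H, D, G, C, B, F, E]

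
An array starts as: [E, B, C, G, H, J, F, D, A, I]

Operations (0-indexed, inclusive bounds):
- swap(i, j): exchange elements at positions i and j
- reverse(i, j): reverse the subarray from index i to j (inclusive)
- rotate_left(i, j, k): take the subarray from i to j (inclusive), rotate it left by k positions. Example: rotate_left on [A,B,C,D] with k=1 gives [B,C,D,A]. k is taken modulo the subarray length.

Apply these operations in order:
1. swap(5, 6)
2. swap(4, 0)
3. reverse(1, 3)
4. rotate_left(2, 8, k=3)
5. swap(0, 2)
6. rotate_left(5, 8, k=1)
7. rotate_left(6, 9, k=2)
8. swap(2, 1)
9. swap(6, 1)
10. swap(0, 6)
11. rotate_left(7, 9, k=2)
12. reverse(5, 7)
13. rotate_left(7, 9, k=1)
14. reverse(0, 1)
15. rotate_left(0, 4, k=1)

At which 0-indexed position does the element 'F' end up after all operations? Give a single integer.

Answer: 6

Derivation:
After 1 (swap(5, 6)): [E, B, C, G, H, F, J, D, A, I]
After 2 (swap(4, 0)): [H, B, C, G, E, F, J, D, A, I]
After 3 (reverse(1, 3)): [H, G, C, B, E, F, J, D, A, I]
After 4 (rotate_left(2, 8, k=3)): [H, G, F, J, D, A, C, B, E, I]
After 5 (swap(0, 2)): [F, G, H, J, D, A, C, B, E, I]
After 6 (rotate_left(5, 8, k=1)): [F, G, H, J, D, C, B, E, A, I]
After 7 (rotate_left(6, 9, k=2)): [F, G, H, J, D, C, A, I, B, E]
After 8 (swap(2, 1)): [F, H, G, J, D, C, A, I, B, E]
After 9 (swap(6, 1)): [F, A, G, J, D, C, H, I, B, E]
After 10 (swap(0, 6)): [H, A, G, J, D, C, F, I, B, E]
After 11 (rotate_left(7, 9, k=2)): [H, A, G, J, D, C, F, E, I, B]
After 12 (reverse(5, 7)): [H, A, G, J, D, E, F, C, I, B]
After 13 (rotate_left(7, 9, k=1)): [H, A, G, J, D, E, F, I, B, C]
After 14 (reverse(0, 1)): [A, H, G, J, D, E, F, I, B, C]
After 15 (rotate_left(0, 4, k=1)): [H, G, J, D, A, E, F, I, B, C]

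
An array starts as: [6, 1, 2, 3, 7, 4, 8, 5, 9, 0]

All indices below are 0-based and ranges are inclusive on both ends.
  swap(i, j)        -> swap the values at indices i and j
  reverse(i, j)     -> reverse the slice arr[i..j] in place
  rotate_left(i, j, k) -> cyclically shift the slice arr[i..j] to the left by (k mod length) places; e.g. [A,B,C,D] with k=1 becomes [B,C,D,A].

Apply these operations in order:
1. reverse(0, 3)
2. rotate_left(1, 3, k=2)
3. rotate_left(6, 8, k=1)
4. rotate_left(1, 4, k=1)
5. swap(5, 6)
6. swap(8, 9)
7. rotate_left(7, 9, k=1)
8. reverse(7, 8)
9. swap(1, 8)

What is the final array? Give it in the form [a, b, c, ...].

Answer: [3, 0, 1, 7, 6, 5, 4, 8, 2, 9]

Derivation:
After 1 (reverse(0, 3)): [3, 2, 1, 6, 7, 4, 8, 5, 9, 0]
After 2 (rotate_left(1, 3, k=2)): [3, 6, 2, 1, 7, 4, 8, 5, 9, 0]
After 3 (rotate_left(6, 8, k=1)): [3, 6, 2, 1, 7, 4, 5, 9, 8, 0]
After 4 (rotate_left(1, 4, k=1)): [3, 2, 1, 7, 6, 4, 5, 9, 8, 0]
After 5 (swap(5, 6)): [3, 2, 1, 7, 6, 5, 4, 9, 8, 0]
After 6 (swap(8, 9)): [3, 2, 1, 7, 6, 5, 4, 9, 0, 8]
After 7 (rotate_left(7, 9, k=1)): [3, 2, 1, 7, 6, 5, 4, 0, 8, 9]
After 8 (reverse(7, 8)): [3, 2, 1, 7, 6, 5, 4, 8, 0, 9]
After 9 (swap(1, 8)): [3, 0, 1, 7, 6, 5, 4, 8, 2, 9]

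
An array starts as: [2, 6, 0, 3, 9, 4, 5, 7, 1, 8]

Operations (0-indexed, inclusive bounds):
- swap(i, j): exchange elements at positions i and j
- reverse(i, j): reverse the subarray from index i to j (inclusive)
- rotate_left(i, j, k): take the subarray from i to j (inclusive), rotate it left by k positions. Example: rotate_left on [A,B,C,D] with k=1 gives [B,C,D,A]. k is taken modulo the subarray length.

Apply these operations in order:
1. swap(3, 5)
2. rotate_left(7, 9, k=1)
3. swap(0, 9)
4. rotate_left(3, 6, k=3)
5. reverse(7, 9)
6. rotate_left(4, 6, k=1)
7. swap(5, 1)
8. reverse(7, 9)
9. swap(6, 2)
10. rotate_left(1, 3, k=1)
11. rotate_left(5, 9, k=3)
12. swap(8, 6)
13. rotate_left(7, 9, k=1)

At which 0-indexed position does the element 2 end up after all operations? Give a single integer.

Answer: 7

Derivation:
After 1 (swap(3, 5)): [2, 6, 0, 4, 9, 3, 5, 7, 1, 8]
After 2 (rotate_left(7, 9, k=1)): [2, 6, 0, 4, 9, 3, 5, 1, 8, 7]
After 3 (swap(0, 9)): [7, 6, 0, 4, 9, 3, 5, 1, 8, 2]
After 4 (rotate_left(3, 6, k=3)): [7, 6, 0, 5, 4, 9, 3, 1, 8, 2]
After 5 (reverse(7, 9)): [7, 6, 0, 5, 4, 9, 3, 2, 8, 1]
After 6 (rotate_left(4, 6, k=1)): [7, 6, 0, 5, 9, 3, 4, 2, 8, 1]
After 7 (swap(5, 1)): [7, 3, 0, 5, 9, 6, 4, 2, 8, 1]
After 8 (reverse(7, 9)): [7, 3, 0, 5, 9, 6, 4, 1, 8, 2]
After 9 (swap(6, 2)): [7, 3, 4, 5, 9, 6, 0, 1, 8, 2]
After 10 (rotate_left(1, 3, k=1)): [7, 4, 5, 3, 9, 6, 0, 1, 8, 2]
After 11 (rotate_left(5, 9, k=3)): [7, 4, 5, 3, 9, 8, 2, 6, 0, 1]
After 12 (swap(8, 6)): [7, 4, 5, 3, 9, 8, 0, 6, 2, 1]
After 13 (rotate_left(7, 9, k=1)): [7, 4, 5, 3, 9, 8, 0, 2, 1, 6]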